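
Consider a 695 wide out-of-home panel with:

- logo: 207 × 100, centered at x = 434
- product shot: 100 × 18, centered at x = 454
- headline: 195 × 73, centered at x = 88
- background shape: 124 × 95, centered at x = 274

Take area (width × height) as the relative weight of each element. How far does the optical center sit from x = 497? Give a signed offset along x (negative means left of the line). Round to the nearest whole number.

≈ -203

Areas: logo 207·100 = 20700, product shot 100·18 = 1800, headline 195·73 = 14235, background shape 124·95 = 11780. Total weight = 48515.
x-moment: 20700·434 + 1800·454 + 14235·88 + 11780·274 = 14281400; centroid 14281400/48515 ≈ 294.37.
Difference: 294.37 − 497 ≈ -202.63.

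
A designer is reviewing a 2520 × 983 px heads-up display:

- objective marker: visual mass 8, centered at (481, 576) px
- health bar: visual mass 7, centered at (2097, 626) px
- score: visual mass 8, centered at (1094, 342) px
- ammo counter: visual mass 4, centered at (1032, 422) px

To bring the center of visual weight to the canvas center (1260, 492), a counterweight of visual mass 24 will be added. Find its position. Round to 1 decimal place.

New total weight: (8 + 7 + 8 + 4) + 24 = 51.
x: need Σw·x = 51·1260 = 64260. Existing = 8·481 + 7·2097 + 8·1094 + 4·1032 = 31407. Remainder 32853 / 24 ≈ 1368.88.
y: need Σw·y = 51·492 = 25092. Existing = 8·576 + 7·626 + 8·342 + 4·422 = 13414. Remainder 11678 / 24 ≈ 486.58.

(1368.9, 486.6)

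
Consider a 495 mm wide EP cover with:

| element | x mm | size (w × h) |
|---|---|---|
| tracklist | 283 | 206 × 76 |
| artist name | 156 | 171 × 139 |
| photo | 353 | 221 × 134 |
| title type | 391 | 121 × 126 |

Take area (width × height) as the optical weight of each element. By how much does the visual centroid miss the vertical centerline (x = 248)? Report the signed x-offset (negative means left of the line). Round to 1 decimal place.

Areas: tracklist 206·76 = 15656, artist name 171·139 = 23769, photo 221·134 = 29614, title type 121·126 = 15246. Total weight = 84285.
x: (15656·283 + 23769·156 + 29614·353 + 15246·391) / 84285 = 24553540 / 84285 ≈ 291.32
Against x = 248, that's 291.32 − 248 = 43.32.

≈ 43.3 mm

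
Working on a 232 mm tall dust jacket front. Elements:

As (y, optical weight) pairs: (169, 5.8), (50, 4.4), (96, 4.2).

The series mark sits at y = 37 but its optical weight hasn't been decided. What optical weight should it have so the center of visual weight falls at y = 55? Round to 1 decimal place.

w ≈ 45.1

Fixed elements: Σw = 5.8 + 4.4 + 4.2 = 14.4, Σw·y = 5.8·169 + 4.4·50 + 4.2·96 = 1603.4.
Set Σw·y/Σw = 55: (1603.4 + 37w) = 55·(14.4 + w).
Rearranging, w·(37 − 55) = 55·14.4 − 1603.4 = -811.4, so w ≈ -811.4/-18 = 45.08.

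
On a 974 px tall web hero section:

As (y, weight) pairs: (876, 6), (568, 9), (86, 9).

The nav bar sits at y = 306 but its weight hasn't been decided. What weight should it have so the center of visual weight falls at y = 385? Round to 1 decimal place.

Existing Σw = 24 (6 + 9 + 9); existing moment 6·876 + 9·568 + 9·86 = 11142.
Balance at y = 385 requires (11142 + w·306) / (24 + w) = 385.
Solving: w = (385·24 − 11142) / (306 − 385) = -1902 / -79 ≈ 24.08.

w ≈ 24.1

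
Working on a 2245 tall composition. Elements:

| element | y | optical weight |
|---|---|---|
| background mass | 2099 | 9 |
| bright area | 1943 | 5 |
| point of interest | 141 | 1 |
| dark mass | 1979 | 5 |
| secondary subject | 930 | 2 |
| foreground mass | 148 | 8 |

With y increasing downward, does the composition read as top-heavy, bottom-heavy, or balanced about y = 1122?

bottom-heavy

Σw = 9 + 5 + 1 + 5 + 2 + 8 = 30.
y: (9·2099 + 5·1943 + 1·141 + 5·1979 + 2·930 + 8·148) / 30 = 41686 / 30 ≈ 1389.53
Since 1389.5 is below (larger y than) 1122, the composition reads bottom-heavy.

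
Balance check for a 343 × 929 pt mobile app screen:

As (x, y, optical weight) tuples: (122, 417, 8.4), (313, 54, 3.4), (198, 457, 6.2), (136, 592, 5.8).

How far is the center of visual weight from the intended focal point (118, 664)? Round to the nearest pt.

Σw = 8.4 + 3.4 + 6.2 + 5.8 = 23.8.
x: (8.4·122 + 3.4·313 + 6.2·198 + 5.8·136) / 23.8 = 4105.4 / 23.8 ≈ 172.50
y: (8.4·417 + 3.4·54 + 6.2·457 + 5.8·592) / 23.8 = 9953.4 / 23.8 ≈ 418.21
From (118, 664): dx = 54.50, dy = -245.79, so the distance is √(dx²+dy²) ≈ 251.76.

≈ 252 pt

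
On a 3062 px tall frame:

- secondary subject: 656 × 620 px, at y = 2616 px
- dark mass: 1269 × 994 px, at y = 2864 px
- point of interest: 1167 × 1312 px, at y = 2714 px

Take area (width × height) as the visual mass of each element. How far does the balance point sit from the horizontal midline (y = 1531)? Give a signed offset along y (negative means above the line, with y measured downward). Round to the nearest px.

≈ 1230 px

Taking area as weight: secondary subject 656·620 = 406720, dark mass 1269·994 = 1261386, point of interest 1167·1312 = 1531104. Sum 3199210.
y-moment: 406720·2616 + 1261386·2864 + 1531104·2714 = 8832005280; centroid 8832005280/3199210 ≈ 2760.68.
Difference: 2760.68 − 1531 ≈ 1229.68.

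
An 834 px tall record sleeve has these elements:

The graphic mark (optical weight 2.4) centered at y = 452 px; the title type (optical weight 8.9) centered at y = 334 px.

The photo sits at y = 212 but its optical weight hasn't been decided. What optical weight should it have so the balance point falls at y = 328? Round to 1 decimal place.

w ≈ 3.0

Fixed elements: Σw = 2.4 + 8.9 = 11.3, Σw·y = 2.4·452 + 8.9·334 = 4057.4.
For the centroid to hit 328: (4057.4 + w·212) / (11.3 + w) = 328.
So w = (328·11.3 − 4057.4)/(212 − 328) = -351.0/-116 ≈ 3.03.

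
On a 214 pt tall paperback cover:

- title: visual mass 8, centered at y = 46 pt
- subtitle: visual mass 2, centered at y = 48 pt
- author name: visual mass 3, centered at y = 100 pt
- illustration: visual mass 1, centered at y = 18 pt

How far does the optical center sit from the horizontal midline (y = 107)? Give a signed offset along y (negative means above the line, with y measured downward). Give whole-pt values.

≈ -51 pt

Weights sum to 8 + 2 + 3 + 1 = 14.
y: (8·46 + 2·48 + 3·100 + 1·18) / 14 = 782 / 14 ≈ 55.86
Against y = 107, that's 55.86 − 107 = -51.14.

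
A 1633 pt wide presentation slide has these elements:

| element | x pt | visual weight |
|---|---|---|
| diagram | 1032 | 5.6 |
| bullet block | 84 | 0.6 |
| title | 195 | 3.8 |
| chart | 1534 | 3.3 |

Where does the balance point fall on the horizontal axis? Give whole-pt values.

Σw = 5.6 + 0.6 + 3.8 + 3.3 = 13.3.
x: (5.6·1032 + 0.6·84 + 3.8·195 + 3.3·1534) / 13.3 = 11632.8 / 13.3 ≈ 874.65

x ≈ 875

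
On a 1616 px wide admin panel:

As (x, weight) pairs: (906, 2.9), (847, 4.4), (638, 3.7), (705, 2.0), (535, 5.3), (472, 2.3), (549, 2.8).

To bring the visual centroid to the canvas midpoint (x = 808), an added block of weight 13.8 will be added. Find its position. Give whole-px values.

x ≈ 1049

New total weight: (2.9 + 4.4 + 3.7 + 2.0 + 5.3 + 2.3 + 2.8) + 13.8 = 37.2.
Along x: (15583.1 + 13.8·x) / 37.2 = 808 (existing moment 2.9·906 + 4.4·847 + 3.7·638 + 2.0·705 + 5.3·535 + 2.3·472 + 2.8·549 = 15583.1) ⇒ x = (30057.6 − 15583.1) / 13.8 ≈ 1048.88.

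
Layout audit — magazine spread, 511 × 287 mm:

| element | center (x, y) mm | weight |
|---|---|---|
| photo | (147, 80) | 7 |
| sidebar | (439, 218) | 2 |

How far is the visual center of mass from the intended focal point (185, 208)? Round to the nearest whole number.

≈ 101 mm

Weights sum to 7 + 2 = 9.
x-moment: 7·147 + 2·439 = 1907; centroid 1907/9 ≈ 211.89.
y-moment: 7·80 + 2·218 = 996; centroid 996/9 ≈ 110.67.
Relative to (185, 208): Δ = (26.89, -97.33); |Δ| = √(26.89² + -97.33²) ≈ 100.98.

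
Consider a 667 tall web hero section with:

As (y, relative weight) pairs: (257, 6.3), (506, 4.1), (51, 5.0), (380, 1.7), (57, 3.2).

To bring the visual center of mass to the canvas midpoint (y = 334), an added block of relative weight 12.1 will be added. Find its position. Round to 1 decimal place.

y ≈ 499.5

New total weight: (6.3 + 4.1 + 5.0 + 1.7 + 3.2) + 12.1 = 32.4.
y: need Σw·y = 32.4·334 = 10821.6. Existing = 6.3·257 + 4.1·506 + 5.0·51 + 1.7·380 + 3.2·57 = 4777.1. Remainder 6044.5 / 12.1 ≈ 499.55.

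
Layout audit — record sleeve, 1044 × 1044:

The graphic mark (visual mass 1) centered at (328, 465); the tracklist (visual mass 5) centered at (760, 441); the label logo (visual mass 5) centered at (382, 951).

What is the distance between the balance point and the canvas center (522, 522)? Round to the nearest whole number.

Σw = 1 + 5 + 5 = 11.
Σw·x = 1·328 + 5·760 + 5·382 = 6038, so x̄ = 6038/11 ≈ 548.91.
Σw·y = 1·465 + 5·441 + 5·951 = 7425, so ȳ = 7425/11 ≈ 675.00.
Offset from (522, 522): Δx ≈ 26.91, Δy ≈ 153.00; distance = √(Δx² + Δy²) ≈ 155.35.

≈ 155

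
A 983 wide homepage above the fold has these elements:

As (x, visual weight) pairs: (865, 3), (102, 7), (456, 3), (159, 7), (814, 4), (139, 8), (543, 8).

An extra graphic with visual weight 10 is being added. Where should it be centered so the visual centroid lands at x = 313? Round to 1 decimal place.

x ≈ 114.8

After adding the extra graphic, total weight = 3 + 7 + 3 + 7 + 4 + 8 + 8 + 10 = 50.
x: target moment 50×313 = 15650; current 3·865 + 7·102 + 3·456 + 7·159 + 4·814 + 8·139 + 8·543 = 14502; the extra graphic supplies 1148, so x = 1148/10 ≈ 114.80.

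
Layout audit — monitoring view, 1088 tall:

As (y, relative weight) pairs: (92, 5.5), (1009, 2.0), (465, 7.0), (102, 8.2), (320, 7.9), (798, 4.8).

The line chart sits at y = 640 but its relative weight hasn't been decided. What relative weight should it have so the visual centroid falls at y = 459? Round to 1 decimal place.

Fixed elements: Σw = 5.5 + 2.0 + 7.0 + 8.2 + 7.9 + 4.8 = 35.4, Σw·y = 5.5·92 + 2.0·1009 + 7.0·465 + 8.2·102 + 7.9·320 + 4.8·798 = 12973.8.
Balance at y = 459 requires (12973.8 + w·640) / (35.4 + w) = 459.
Solving: w = (459·35.4 − 12973.8) / (640 − 459) = 3274.8 / 181 ≈ 18.09.

w ≈ 18.1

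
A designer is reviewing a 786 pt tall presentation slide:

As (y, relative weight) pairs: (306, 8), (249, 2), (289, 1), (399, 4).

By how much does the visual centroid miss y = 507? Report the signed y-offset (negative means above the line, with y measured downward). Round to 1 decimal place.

Total weight = 8 + 2 + 1 + 4 = 15.
Σw·y = 8·306 + 2·249 + 1·289 + 4·399 = 4831, so ȳ = 4831/15 ≈ 322.07.
Difference: 322.07 − 507 ≈ -184.93.

≈ -184.9 pt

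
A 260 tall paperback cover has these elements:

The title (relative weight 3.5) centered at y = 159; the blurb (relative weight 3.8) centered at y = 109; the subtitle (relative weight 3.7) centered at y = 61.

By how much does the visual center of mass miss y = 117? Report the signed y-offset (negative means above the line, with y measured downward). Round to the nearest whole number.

≈ -8

Σw = 3.5 + 3.8 + 3.7 = 11.0.
y-moment: 3.5·159 + 3.8·109 + 3.7·61 = 1196.4; centroid 1196.4/11.0 ≈ 108.76.
Against y = 117, that's 108.76 − 117 = -8.24.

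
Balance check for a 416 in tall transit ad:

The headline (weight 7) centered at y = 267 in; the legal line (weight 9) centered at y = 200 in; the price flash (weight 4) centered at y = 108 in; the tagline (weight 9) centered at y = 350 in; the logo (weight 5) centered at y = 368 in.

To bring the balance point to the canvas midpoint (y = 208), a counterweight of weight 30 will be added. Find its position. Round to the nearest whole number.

With the counterweight, Σw becomes 7 + 9 + 4 + 9 + 5 + 30 = 64.
y: target moment 64×208 = 13312; current 7·267 + 9·200 + 4·108 + 9·350 + 5·368 = 9091; the counterweight supplies 4221, so y = 4221/30 ≈ 140.70.

y ≈ 141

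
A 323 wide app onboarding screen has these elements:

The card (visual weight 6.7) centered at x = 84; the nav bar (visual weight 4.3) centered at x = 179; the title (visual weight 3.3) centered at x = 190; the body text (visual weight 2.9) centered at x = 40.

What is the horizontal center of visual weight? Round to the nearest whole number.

Weights sum to 6.7 + 4.3 + 3.3 + 2.9 = 17.2.
x-moment: 6.7·84 + 4.3·179 + 3.3·190 + 2.9·40 = 2075.5; centroid 2075.5/17.2 ≈ 120.67.

x ≈ 121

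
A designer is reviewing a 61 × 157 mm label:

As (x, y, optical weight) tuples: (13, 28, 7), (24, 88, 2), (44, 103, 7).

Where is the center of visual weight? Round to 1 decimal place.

Total weight = 7 + 2 + 7 = 16.
x-moment: 7·13 + 2·24 + 7·44 = 447; centroid 447/16 ≈ 27.94.
y-moment: 7·28 + 2·88 + 7·103 = 1093; centroid 1093/16 ≈ 68.31.

(27.9, 68.3)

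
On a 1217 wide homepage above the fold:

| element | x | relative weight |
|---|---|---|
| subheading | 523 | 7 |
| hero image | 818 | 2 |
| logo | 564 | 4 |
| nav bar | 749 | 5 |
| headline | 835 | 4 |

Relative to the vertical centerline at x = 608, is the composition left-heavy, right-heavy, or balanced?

Σw = 7 + 2 + 4 + 5 + 4 = 22.
x-moment: 7·523 + 2·818 + 4·564 + 5·749 + 4·835 = 14638; centroid 14638/22 ≈ 665.36.
Since 665.4 is right of 608, the composition reads right-heavy.

right-heavy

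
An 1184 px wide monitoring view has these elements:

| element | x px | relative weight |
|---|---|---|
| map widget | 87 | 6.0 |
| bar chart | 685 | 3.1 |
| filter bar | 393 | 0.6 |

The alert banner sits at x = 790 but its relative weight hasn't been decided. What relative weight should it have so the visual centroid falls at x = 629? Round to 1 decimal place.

Known weights sum to 6.0 + 3.1 + 0.6 = 9.7; their moment is 6.0·87 + 3.1·685 + 0.6·393 = 2881.3.
Balance at x = 629 requires (2881.3 + w·790) / (9.7 + w) = 629.
Rearranging, w·(790 − 629) = 629·9.7 − 2881.3 = 3220.0, so w ≈ 3220.0/161 = 20.00.

w ≈ 20.0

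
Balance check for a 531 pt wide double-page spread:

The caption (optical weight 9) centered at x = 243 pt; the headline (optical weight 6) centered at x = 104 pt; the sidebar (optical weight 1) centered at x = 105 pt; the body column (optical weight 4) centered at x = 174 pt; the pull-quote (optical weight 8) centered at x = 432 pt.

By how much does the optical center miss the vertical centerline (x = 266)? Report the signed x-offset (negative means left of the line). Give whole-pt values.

Total weight = 9 + 6 + 1 + 4 + 8 = 28.
x-moment: 9·243 + 6·104 + 1·105 + 4·174 + 8·432 = 7068; centroid 7068/28 ≈ 252.43.
Offset from x = 266: 252.43 − 266 ≈ -13.57.

≈ -14 pt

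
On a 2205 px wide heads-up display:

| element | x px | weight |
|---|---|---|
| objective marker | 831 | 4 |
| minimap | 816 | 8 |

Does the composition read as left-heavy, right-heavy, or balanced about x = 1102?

left-heavy

Weights sum to 4 + 8 = 12.
x-moment: 4·831 + 8·816 = 9852; centroid 9852/12 ≈ 821.00.
821.0 vs midline 1102 → left-heavy.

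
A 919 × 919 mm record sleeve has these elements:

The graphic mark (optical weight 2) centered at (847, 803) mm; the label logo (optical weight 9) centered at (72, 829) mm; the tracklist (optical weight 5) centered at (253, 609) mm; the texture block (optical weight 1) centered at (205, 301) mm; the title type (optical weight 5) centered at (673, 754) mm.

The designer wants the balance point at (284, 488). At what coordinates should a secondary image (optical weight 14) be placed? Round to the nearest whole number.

New total weight: (2 + 9 + 5 + 1 + 5) + 14 = 36.
Along x: (7177 + 14·x) / 36 = 284 (existing moment 2·847 + 9·72 + 5·253 + 1·205 + 5·673 = 7177) ⇒ x = (10224 − 7177) / 14 ≈ 217.64.
Along y: (16183 + 14·y) / 36 = 488 (existing moment 2·803 + 9·829 + 5·609 + 1·301 + 5·754 = 16183) ⇒ y = (17568 − 16183) / 14 ≈ 98.93.

(218, 99)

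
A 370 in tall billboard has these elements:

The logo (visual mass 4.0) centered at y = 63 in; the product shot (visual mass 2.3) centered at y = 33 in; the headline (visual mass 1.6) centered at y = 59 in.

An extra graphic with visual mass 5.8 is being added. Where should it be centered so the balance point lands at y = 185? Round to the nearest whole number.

y ≈ 364

After adding the extra graphic, total weight = 4.0 + 2.3 + 1.6 + 5.8 = 13.7.
y: need Σw·y = 13.7·185 = 2534.5. Existing = 4.0·63 + 2.3·33 + 1.6·59 = 422.3. Remainder 2112.2 / 5.8 ≈ 364.17.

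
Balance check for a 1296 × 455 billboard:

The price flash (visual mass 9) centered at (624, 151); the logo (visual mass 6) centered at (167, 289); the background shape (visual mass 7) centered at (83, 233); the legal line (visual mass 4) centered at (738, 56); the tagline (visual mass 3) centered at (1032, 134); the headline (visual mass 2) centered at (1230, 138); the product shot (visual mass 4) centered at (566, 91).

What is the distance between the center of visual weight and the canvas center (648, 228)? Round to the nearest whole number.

Total weight = 9 + 6 + 7 + 4 + 3 + 2 + 4 = 35.
Σw·x = 17971; x̄ = 17971/35 ≈ 513.46.
Σw·y = 5990; ȳ = 5990/35 ≈ 171.14.
From (648, 228): dx = -134.54, dy = -56.86, so the distance is √(dx²+dy²) ≈ 146.06.

≈ 146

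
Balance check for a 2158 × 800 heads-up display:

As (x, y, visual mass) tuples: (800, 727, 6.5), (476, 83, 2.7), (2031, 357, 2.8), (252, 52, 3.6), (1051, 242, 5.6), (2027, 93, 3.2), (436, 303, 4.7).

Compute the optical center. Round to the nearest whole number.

Σw = 6.5 + 2.7 + 2.8 + 3.6 + 5.6 + 3.2 + 4.7 = 29.1.
x: (6.5·800 + 2.7·476 + 2.8·2031 + 3.6·252 + 5.6·1051 + 3.2·2027 + 4.7·436) / 29.1 = 27500.4 / 29.1 ≈ 945.03
y: (6.5·727 + 2.7·83 + 2.8·357 + 3.6·52 + 5.6·242 + 3.2·93 + 4.7·303) / 29.1 = 9213.3 / 29.1 ≈ 316.61

(945, 317)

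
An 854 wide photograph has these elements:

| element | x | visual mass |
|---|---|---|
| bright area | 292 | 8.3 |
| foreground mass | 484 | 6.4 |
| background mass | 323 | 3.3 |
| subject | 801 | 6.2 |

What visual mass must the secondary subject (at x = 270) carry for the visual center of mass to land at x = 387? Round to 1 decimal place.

w ≈ 18.7

Fixed elements: Σw = 8.3 + 6.4 + 3.3 + 6.2 = 24.2, Σw·x = 8.3·292 + 6.4·484 + 3.3·323 + 6.2·801 = 11553.3.
Set Σw·x/Σw = 387: (11553.3 + 270w) = 387·(24.2 + w).
So w = (387·24.2 − 11553.3)/(270 − 387) = -2187.9/-117 ≈ 18.70.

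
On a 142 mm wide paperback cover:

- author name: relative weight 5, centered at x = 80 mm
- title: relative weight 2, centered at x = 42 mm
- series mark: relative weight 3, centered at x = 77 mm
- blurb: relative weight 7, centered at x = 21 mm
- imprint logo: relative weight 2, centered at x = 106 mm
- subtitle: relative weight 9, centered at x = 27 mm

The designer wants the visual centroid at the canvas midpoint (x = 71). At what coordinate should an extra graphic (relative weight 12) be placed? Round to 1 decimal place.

With the extra graphic, Σw becomes 5 + 2 + 3 + 7 + 2 + 9 + 12 = 40.
x: need Σw·x = 40·71 = 2840. Existing = 5·80 + 2·42 + 3·77 + 7·21 + 2·106 + 9·27 = 1317. Remainder 1523 / 12 ≈ 126.92.

x ≈ 126.9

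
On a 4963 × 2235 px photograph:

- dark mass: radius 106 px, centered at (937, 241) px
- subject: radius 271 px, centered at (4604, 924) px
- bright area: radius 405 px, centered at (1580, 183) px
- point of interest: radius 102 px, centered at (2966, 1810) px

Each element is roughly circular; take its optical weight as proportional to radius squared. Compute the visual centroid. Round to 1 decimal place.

(2464.9, 460.9)

r² weights: dark mass 106² = 11236, subject 271² = 73441, bright area 405² = 164025, point of interest 102² = 10404. Total = 259106.
x: (11236·937 + 73441·4604 + 164025·1580 + 10404·2966) / 259106 = 638668260 / 259106 ≈ 2464.89
y: (11236·241 + 73441·924 + 164025·183 + 10404·1810) / 259106 = 119415175 / 259106 ≈ 460.87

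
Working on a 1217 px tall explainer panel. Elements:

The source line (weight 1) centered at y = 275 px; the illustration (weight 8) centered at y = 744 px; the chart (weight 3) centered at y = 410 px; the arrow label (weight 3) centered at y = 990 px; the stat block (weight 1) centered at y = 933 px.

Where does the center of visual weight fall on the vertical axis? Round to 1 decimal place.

y ≈ 710.0

Total weight = 1 + 8 + 3 + 3 + 1 = 16.
y-moment: 1·275 + 8·744 + 3·410 + 3·990 + 1·933 = 11360; centroid 11360/16 ≈ 710.00.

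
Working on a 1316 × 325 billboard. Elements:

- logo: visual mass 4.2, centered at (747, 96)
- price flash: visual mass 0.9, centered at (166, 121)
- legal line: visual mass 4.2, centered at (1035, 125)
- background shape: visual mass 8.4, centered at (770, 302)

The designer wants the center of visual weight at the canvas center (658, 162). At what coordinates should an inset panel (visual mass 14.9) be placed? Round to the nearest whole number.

(493, 115)

After adding the inset panel, total weight = 4.2 + 0.9 + 4.2 + 8.4 + 14.9 = 32.6.
Along x: (14101.8 + 14.9·x) / 32.6 = 658 (existing moment 4.2·747 + 0.9·166 + 4.2·1035 + 8.4·770 = 14101.8) ⇒ x = (21450.8 − 14101.8) / 14.9 ≈ 493.22.
Along y: (3573.9 + 14.9·y) / 32.6 = 162 (existing moment 4.2·96 + 0.9·121 + 4.2·125 + 8.4·302 = 3573.9) ⇒ y = (5281.2 − 3573.9) / 14.9 ≈ 114.58.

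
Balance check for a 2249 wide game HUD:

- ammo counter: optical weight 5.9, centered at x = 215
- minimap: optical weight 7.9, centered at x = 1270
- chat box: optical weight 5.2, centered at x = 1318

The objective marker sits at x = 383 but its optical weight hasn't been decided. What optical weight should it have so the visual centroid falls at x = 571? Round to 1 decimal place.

w ≈ 38.9

Existing Σw = 19.0 (5.9 + 7.9 + 5.2); existing moment 5.9·215 + 7.9·1270 + 5.2·1318 = 18155.1.
Balance at x = 571 requires (18155.1 + w·383) / (19.0 + w) = 571.
Rearranging, w·(383 − 571) = 571·19.0 − 18155.1 = -7306.1, so w ≈ -7306.1/-188 = 38.86.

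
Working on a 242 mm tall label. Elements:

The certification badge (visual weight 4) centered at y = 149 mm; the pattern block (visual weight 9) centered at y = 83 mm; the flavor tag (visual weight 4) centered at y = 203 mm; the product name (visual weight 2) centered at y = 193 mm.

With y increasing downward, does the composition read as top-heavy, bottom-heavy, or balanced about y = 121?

bottom-heavy

Total weight = 4 + 9 + 4 + 2 = 19.
y: (4·149 + 9·83 + 4·203 + 2·193) / 19 = 2541 / 19 ≈ 133.74
133.7 lies below (larger y than) the midline 121, so the layout is bottom-heavy.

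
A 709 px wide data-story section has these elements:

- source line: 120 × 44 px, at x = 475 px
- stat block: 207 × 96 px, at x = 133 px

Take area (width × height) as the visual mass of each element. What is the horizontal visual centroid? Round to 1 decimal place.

Areas → weights: source line 120·44 = 5280, stat block 207·96 = 19872; Σw = 25152.
x-moment: 5280·475 + 19872·133 = 5150976; centroid 5150976/25152 ≈ 204.79.

x ≈ 204.8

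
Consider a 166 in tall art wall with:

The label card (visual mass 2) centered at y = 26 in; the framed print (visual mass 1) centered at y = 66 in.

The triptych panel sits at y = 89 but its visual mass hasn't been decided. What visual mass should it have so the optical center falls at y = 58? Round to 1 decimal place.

Known weights sum to 2 + 1 = 3; their moment is 2·26 + 1·66 = 118.
For the centroid to hit 58: (118 + w·89) / (3 + w) = 58.
Solving: w = (58·3 − 118) / (89 − 58) = 56 / 31 ≈ 1.81.

w ≈ 1.8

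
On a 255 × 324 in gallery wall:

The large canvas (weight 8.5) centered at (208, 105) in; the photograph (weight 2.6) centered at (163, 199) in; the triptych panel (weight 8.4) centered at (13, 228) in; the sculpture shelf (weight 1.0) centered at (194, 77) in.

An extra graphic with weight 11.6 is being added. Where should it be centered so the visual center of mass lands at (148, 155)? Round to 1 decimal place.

(194.5, 135.6)

With the extra graphic, Σw becomes 8.5 + 2.6 + 8.4 + 1.0 + 11.6 = 32.1.
x: need Σw·x = 32.1·148 = 4750.8. Existing = 8.5·208 + 2.6·163 + 8.4·13 + 1.0·194 = 2495.0. Remainder 2255.8 / 11.6 ≈ 194.47.
y: need Σw·y = 32.1·155 = 4975.5. Existing = 8.5·105 + 2.6·199 + 8.4·228 + 1.0·77 = 3402.1. Remainder 1573.4 / 11.6 ≈ 135.64.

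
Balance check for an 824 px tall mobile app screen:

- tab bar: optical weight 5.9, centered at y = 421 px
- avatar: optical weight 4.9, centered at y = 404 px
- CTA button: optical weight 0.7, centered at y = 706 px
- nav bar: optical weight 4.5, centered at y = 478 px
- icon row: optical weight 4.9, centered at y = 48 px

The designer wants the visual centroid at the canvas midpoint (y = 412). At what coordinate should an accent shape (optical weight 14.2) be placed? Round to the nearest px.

y ≈ 501

New total weight: (5.9 + 4.9 + 0.7 + 4.5 + 4.9) + 14.2 = 35.1.
Along y: (7343.9 + 14.2·y) / 35.1 = 412 (existing moment 5.9·421 + 4.9·404 + 0.7·706 + 4.5·478 + 4.9·48 = 7343.9) ⇒ y = (14461.2 − 7343.9) / 14.2 ≈ 501.22.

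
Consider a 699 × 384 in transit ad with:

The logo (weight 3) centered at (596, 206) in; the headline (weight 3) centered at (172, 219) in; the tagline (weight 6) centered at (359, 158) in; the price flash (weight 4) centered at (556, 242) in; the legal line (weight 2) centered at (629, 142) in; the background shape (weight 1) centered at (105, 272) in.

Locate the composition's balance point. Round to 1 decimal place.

Weights sum to 3 + 3 + 6 + 4 + 2 + 1 = 19.
Σw·x = 3·596 + 3·172 + 6·359 + 4·556 + 2·629 + 1·105 = 8045, so x̄ = 8045/19 ≈ 423.42.
Σw·y = 3·206 + 3·219 + 6·158 + 4·242 + 2·142 + 1·272 = 3747, so ȳ = 3747/19 ≈ 197.21.

(423.4, 197.2)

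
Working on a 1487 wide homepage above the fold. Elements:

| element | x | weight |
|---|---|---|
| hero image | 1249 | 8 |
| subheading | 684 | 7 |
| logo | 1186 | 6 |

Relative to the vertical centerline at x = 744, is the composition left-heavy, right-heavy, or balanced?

Σw = 8 + 7 + 6 = 21.
Σw·x = 8·1249 + 7·684 + 6·1186 = 21896, so x̄ = 21896/21 ≈ 1042.67.
1042.7 lies right of the midline 744, so the layout is right-heavy.

right-heavy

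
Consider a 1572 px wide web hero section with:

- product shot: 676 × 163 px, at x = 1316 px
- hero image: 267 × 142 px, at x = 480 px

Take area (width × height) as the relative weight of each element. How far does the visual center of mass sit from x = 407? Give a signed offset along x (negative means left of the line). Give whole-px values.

Taking area as weight: product shot 676·163 = 110188, hero image 267·142 = 37914. Sum 148102.
Σw·x = 110188·1316 + 37914·480 = 163206128, so x̄ = 163206128/148102 ≈ 1101.98.
Offset from x = 407: 1101.98 − 407 ≈ 694.98.

≈ 695 px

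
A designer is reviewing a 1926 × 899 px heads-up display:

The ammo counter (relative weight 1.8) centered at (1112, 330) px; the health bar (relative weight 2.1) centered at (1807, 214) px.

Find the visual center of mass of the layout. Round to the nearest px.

(1486, 268)

Weights sum to 1.8 + 2.1 = 3.9.
Σw·x = 1.8·1112 + 2.1·1807 = 5796.3, so x̄ = 5796.3/3.9 ≈ 1486.23.
Σw·y = 1.8·330 + 2.1·214 = 1043.4, so ȳ = 1043.4/3.9 ≈ 267.54.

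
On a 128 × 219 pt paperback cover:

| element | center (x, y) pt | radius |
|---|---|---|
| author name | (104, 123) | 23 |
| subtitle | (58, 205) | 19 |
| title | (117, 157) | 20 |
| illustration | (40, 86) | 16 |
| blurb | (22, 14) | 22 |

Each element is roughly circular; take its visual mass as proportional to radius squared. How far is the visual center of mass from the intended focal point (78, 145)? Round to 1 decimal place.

Weights ∝ r²: author name 23² = 529, subtitle 19² = 361, title 20² = 400, illustration 16² = 256, blurb 22² = 484; Σw = 2030.
Σw·x = 529·104 + 361·58 + 400·117 + 256·40 + 484·22 = 143642, so x̄ = 143642/2030 ≈ 70.76.
Σw·y = 529·123 + 361·205 + 400·157 + 256·86 + 484·14 = 230664, so ȳ = 230664/2030 ≈ 113.63.
Offset from (78, 145): Δx ≈ -7.24, Δy ≈ -31.37; distance = √(Δx² + Δy²) ≈ 32.20.

≈ 32.2 pt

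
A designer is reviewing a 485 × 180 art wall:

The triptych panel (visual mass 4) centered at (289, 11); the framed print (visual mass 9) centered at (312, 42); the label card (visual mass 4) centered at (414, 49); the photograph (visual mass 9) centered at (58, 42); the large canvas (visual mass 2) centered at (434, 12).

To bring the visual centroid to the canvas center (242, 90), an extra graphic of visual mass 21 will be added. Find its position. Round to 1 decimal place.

After adding the extra graphic, total weight = 4 + 9 + 4 + 9 + 2 + 21 = 49.
x: target moment 49×242 = 11858; current 4·289 + 9·312 + 4·414 + 9·58 + 2·434 = 7010; the extra graphic supplies 4848, so x = 4848/21 ≈ 230.86.
y: target moment 49×90 = 4410; current 4·11 + 9·42 + 4·49 + 9·42 + 2·12 = 1020; the extra graphic supplies 3390, so y = 3390/21 ≈ 161.43.

(230.9, 161.4)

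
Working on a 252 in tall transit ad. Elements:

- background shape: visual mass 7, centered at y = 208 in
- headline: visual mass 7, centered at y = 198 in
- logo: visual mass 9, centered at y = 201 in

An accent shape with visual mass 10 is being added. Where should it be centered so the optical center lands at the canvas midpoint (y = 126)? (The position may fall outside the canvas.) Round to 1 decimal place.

New total weight: (7 + 7 + 9) + 10 = 33.
Along y: (4651 + 10·y) / 33 = 126 (existing moment 7·208 + 7·198 + 9·201 = 4651) ⇒ y = (4158 − 4651) / 10 ≈ -49.30.

y ≈ -49.3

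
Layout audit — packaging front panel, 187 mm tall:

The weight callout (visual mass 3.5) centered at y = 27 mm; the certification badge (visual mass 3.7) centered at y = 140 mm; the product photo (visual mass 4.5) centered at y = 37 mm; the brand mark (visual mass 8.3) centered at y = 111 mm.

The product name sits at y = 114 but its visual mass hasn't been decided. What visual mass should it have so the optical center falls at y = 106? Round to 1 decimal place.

w ≈ 52.5

Existing Σw = 20.0 (3.5 + 3.7 + 4.5 + 8.3); existing moment 3.5·27 + 3.7·140 + 4.5·37 + 8.3·111 = 1700.3.
Set Σw·y/Σw = 106: (1700.3 + 114w) = 106·(20.0 + w).
Rearranging, w·(114 − 106) = 106·20.0 − 1700.3 = 419.7, so w ≈ 419.7/8 = 52.46.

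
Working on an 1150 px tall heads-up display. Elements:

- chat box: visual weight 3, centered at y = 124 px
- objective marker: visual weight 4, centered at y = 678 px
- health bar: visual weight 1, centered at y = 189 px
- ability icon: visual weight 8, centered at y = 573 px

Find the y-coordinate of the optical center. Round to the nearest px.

Total weight = 3 + 4 + 1 + 8 = 16.
Σw·y = 3·124 + 4·678 + 1·189 + 8·573 = 7857, so ȳ = 7857/16 ≈ 491.06.

y ≈ 491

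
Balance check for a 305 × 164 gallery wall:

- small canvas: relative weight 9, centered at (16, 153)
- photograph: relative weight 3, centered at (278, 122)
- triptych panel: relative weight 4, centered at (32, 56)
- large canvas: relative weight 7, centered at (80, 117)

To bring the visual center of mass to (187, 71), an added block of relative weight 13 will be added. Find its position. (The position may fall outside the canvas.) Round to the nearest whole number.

(390, -18)

After adding the added block, total weight = 9 + 3 + 4 + 7 + 13 = 36.
Along x: (1666 + 13·x) / 36 = 187 (existing moment 9·16 + 3·278 + 4·32 + 7·80 = 1666) ⇒ x = (6732 − 1666) / 13 ≈ 389.69.
Along y: (2786 + 13·y) / 36 = 71 (existing moment 9·153 + 3·122 + 4·56 + 7·117 = 2786) ⇒ y = (2556 − 2786) / 13 ≈ -17.69.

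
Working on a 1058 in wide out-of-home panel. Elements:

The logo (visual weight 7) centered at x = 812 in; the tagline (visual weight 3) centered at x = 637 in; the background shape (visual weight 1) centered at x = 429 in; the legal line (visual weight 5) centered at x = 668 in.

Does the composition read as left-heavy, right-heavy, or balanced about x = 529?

Σw = 7 + 3 + 1 + 5 = 16.
x-moment: 7·812 + 3·637 + 1·429 + 5·668 = 11364; centroid 11364/16 ≈ 710.25.
710.2 lies right of the midline 529, so the layout is right-heavy.

right-heavy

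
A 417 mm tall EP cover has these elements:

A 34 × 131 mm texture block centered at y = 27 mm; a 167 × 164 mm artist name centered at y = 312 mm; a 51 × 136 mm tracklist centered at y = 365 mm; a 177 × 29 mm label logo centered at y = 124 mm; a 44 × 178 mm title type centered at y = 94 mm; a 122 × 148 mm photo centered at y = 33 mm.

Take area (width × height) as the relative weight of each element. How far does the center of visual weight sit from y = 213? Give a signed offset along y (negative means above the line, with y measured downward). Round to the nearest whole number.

Taking area as weight: texture block 34·131 = 4454, artist name 167·164 = 27388, tracklist 51·136 = 6936, label logo 177·29 = 5133, title type 44·178 = 7832, photo 122·148 = 18056. Sum 69799.
y: (4454·27 + 27388·312 + 6936·365 + 5133·124 + 7832·94 + 18056·33) / 69799 = 13165502 / 69799 ≈ 188.62
Offset from y = 213: 188.62 − 213 ≈ -24.38.

≈ -24 mm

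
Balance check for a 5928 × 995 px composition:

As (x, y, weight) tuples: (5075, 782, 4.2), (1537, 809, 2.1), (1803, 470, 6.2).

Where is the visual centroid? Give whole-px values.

Total weight = 4.2 + 2.1 + 6.2 = 12.5.
Σw·x = 4.2·5075 + 2.1·1537 + 6.2·1803 = 35721.3, so x̄ = 35721.3/12.5 ≈ 2857.70.
Σw·y = 4.2·782 + 2.1·809 + 6.2·470 = 7897.3, so ȳ = 7897.3/12.5 ≈ 631.78.

(2858, 632)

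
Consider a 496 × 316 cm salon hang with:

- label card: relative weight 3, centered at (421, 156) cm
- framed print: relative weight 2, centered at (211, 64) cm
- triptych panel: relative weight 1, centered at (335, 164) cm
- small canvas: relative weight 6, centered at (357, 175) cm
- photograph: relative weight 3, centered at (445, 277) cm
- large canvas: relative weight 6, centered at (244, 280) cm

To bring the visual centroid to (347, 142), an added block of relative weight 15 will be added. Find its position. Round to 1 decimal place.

(368.7, 52.7)

New total weight: (3 + 2 + 1 + 6 + 3 + 6) + 15 = 36.
Along x: (6961 + 15·x) / 36 = 347 (existing moment 3·421 + 2·211 + 1·335 + 6·357 + 3·445 + 6·244 = 6961) ⇒ x = (12492 − 6961) / 15 ≈ 368.73.
Along y: (4321 + 15·y) / 36 = 142 (existing moment 3·156 + 2·64 + 1·164 + 6·175 + 3·277 + 6·280 = 4321) ⇒ y = (5112 − 4321) / 15 ≈ 52.73.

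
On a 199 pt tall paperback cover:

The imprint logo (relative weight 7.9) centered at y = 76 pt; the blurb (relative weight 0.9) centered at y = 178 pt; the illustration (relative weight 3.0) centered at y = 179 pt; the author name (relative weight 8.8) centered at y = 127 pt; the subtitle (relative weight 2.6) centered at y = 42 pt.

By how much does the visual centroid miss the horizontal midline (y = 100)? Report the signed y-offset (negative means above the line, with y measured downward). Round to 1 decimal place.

≈ 8.8 pt

Weights sum to 7.9 + 0.9 + 3.0 + 8.8 + 2.6 = 23.2.
y-moment: 7.9·76 + 0.9·178 + 3.0·179 + 8.8·127 + 2.6·42 = 2524.4; centroid 2524.4/23.2 ≈ 108.81.
Difference: 108.81 − 100 ≈ 8.81.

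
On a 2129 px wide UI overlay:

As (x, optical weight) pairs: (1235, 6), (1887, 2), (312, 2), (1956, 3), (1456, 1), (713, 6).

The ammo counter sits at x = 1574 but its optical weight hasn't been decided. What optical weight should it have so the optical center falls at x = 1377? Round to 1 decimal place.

w ≈ 21.0

Existing Σw = 20 (6 + 2 + 2 + 3 + 1 + 6); existing moment 6·1235 + 2·1887 + 2·312 + 3·1956 + 1·1456 + 6·713 = 23410.
For the centroid to hit 1377: (23410 + w·1574) / (20 + w) = 1377.
So w = (1377·20 − 23410)/(1574 − 1377) = 4130/197 ≈ 20.96.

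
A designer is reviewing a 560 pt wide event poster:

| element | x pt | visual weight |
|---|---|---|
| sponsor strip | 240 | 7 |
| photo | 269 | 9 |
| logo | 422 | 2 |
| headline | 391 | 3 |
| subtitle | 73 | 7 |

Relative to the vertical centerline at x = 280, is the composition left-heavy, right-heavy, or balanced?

Total weight = 7 + 9 + 2 + 3 + 7 = 28.
Σw·x = 7·240 + 9·269 + 2·422 + 3·391 + 7·73 = 6629, so x̄ = 6629/28 ≈ 236.75.
236.8 lies left of the midline 280, so the layout is left-heavy.

left-heavy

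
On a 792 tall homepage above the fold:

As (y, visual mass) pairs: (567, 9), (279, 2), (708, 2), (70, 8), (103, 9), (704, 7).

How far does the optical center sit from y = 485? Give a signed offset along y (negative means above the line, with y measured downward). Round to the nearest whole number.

Total weight = 9 + 2 + 2 + 8 + 9 + 7 = 37.
Σw·y = 13492; ȳ = 13492/37 ≈ 364.65.
Against y = 485, that's 364.65 − 485 = -120.35.

≈ -120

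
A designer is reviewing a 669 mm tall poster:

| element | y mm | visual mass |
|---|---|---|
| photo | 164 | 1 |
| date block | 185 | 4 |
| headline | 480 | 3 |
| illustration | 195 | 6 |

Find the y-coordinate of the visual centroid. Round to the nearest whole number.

y ≈ 251

Weights sum to 1 + 4 + 3 + 6 = 14.
y: (1·164 + 4·185 + 3·480 + 6·195) / 14 = 3514 / 14 ≈ 251.00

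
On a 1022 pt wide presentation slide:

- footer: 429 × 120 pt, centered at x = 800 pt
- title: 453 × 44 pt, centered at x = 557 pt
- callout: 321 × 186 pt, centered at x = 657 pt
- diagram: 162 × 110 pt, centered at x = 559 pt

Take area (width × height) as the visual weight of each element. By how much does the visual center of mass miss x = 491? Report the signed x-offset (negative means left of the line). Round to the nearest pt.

≈ 190 pt

Taking area as weight: footer 429·120 = 51480, title 453·44 = 19932, callout 321·186 = 59706, diagram 162·110 = 17820. Sum 148938.
x: (51480·800 + 19932·557 + 59706·657 + 17820·559) / 148938 = 101474346 / 148938 ≈ 681.32
Offset from x = 491: 681.32 − 491 ≈ 190.32.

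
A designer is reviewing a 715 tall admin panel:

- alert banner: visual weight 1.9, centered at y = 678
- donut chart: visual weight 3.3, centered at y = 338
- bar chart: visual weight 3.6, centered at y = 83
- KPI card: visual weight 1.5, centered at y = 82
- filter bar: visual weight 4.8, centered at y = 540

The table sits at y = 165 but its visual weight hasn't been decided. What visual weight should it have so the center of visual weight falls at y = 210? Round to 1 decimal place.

Existing Σw = 15.1 (1.9 + 3.3 + 3.6 + 1.5 + 4.8); existing moment 1.9·678 + 3.3·338 + 3.6·83 + 1.5·82 + 4.8·540 = 5417.4.
For the centroid to hit 210: (5417.4 + w·165) / (15.1 + w) = 210.
Solving: w = (210·15.1 − 5417.4) / (165 − 210) = -2246.4 / -45 ≈ 49.92.

w ≈ 49.9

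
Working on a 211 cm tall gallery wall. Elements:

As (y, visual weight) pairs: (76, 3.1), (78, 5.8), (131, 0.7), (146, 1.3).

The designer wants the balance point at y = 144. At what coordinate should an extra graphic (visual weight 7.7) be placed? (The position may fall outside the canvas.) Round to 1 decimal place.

y ≈ 221.9

After adding the extra graphic, total weight = 3.1 + 5.8 + 0.7 + 1.3 + 7.7 = 18.6.
Along y: (969.5 + 7.7·y) / 18.6 = 144 (existing moment 3.1·76 + 5.8·78 + 0.7·131 + 1.3·146 = 969.5) ⇒ y = (2678.4 − 969.5) / 7.7 ≈ 221.94.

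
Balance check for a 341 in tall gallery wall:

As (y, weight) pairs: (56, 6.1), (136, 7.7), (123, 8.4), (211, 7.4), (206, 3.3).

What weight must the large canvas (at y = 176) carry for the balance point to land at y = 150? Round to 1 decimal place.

w ≈ 10.5

Existing Σw = 32.9 (6.1 + 7.7 + 8.4 + 7.4 + 3.3); existing moment 6.1·56 + 7.7·136 + 8.4·123 + 7.4·211 + 3.3·206 = 4663.2.
Balance at y = 150 requires (4663.2 + w·176) / (32.9 + w) = 150.
So w = (150·32.9 − 4663.2)/(176 − 150) = 271.8/26 ≈ 10.45.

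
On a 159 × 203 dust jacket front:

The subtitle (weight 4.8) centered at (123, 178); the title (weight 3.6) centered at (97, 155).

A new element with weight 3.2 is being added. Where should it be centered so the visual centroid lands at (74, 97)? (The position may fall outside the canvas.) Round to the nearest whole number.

New total weight: (4.8 + 3.6) + 3.2 = 11.6.
Along x: (939.6 + 3.2·x) / 11.6 = 74 (existing moment 4.8·123 + 3.6·97 = 939.6) ⇒ x = (858.4 − 939.6) / 3.2 ≈ -25.37.
Along y: (1412.4 + 3.2·y) / 11.6 = 97 (existing moment 4.8·178 + 3.6·155 = 1412.4) ⇒ y = (1125.2 − 1412.4) / 3.2 ≈ -89.75.

(-25, -90)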